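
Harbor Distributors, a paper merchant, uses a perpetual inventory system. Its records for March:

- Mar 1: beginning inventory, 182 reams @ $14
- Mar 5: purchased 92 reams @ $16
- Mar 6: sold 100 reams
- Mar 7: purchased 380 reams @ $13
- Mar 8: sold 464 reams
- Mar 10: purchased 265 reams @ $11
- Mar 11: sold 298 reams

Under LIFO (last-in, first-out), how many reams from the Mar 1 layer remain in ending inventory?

57

Mar 6, 100 sold [LIFO — newest first]: 92 @ $16 + 8 @ $14 = $1,584
Mar 8, 464 sold [LIFO — newest first]: 380 @ $13 + 84 @ $14 = $6,116
Mar 11, 298 sold [LIFO — newest first]: 265 @ $11 + 33 @ $14 = $3,377
Total COGS = $1,584 + $6,116 + $3,377 = $11,077
Ending inventory: 57 @ $14 = $798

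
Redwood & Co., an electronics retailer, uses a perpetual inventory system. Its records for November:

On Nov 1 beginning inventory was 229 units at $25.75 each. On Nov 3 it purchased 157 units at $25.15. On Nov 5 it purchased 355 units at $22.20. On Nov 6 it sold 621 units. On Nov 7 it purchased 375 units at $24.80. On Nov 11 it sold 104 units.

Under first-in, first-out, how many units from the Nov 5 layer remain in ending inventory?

16

Nov 6, 621 sold [FIFO — oldest first]: 229 @ $25.75 + 157 @ $25.15 + 235 @ $22.20 = $15,062.30
Nov 11, 104 sold [FIFO — oldest first]: 104 @ $22.20 = $2,308.80
Total COGS = $15,062.30 + $2,308.80 = $17,371.10
Ending inventory: 16 @ $22.20 + 375 @ $24.80 = $9,655.20
Check: goods available $27,026.30 = COGS $17,371.10 + ending $9,655.20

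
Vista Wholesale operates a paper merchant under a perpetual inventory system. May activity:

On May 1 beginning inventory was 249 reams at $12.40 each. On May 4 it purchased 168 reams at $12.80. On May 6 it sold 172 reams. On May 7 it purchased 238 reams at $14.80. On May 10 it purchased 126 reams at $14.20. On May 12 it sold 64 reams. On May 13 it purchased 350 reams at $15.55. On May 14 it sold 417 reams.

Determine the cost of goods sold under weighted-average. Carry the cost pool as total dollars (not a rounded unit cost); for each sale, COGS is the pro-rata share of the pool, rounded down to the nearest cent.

COGS = $9,075.79

After May 1: 249 on hand, pool $3,087.60 (≈ $12.4000 each)
After May 4: 417 on hand, pool $5,238.00 (≈ $12.5612 each)
May 6, sell 172: 172/417 × $5,238.00 → $2,160.51
After May 7: 483 on hand, pool $6,599.89 (≈ $13.6644 each)
After May 10: 609 on hand, pool $8,389.09 (≈ $13.7752 each)
May 12, sell 64: 64/609 × $8,389.09 → $881.61
After May 13: 895 on hand, pool $12,949.98 (≈ $14.4693 each)
May 14, sell 417: 417/895 × $12,949.98 → $6,033.67
Total COGS = $2,160.51 + $881.61 + $6,033.67 = $9,075.79
Ending inventory (cost pool remaining) = $6,916.31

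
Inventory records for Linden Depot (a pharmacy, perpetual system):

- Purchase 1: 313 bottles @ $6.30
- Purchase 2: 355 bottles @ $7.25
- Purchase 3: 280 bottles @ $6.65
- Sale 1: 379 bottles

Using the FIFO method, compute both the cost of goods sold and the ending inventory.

Sale 1 (379) [FIFO — oldest first]: 313 @ $6.30 + 66 @ $7.25 = $2,450.40
Ending inventory: 289 @ $7.25 + 280 @ $6.65 = $3,957.25
Check: goods available $6,407.65 = COGS $2,450.40 + ending $3,957.25

COGS = $2,450.40; ending inventory = $3,957.25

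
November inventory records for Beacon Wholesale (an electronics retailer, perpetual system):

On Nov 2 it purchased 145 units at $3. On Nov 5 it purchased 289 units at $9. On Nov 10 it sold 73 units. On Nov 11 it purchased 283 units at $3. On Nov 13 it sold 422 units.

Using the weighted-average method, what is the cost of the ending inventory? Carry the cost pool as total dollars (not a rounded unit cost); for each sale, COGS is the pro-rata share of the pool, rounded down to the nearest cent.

After Nov 2: 145 on hand, pool $435.00 (≈ $3.0000 each)
After Nov 5: 434 on hand, pool $3,036.00 (≈ $6.9954 each)
Nov 10, sell 73: 73/434 × $3,036.00 → $510.66
After Nov 11: 644 on hand, pool $3,374.34 (≈ $5.2397 each)
Nov 13, sell 422: 422/644 × $3,374.34 → $2,211.13
Total COGS = $510.66 + $2,211.13 = $2,721.79
Ending inventory (cost pool remaining) = $1,163.21

Ending inventory = $1,163.21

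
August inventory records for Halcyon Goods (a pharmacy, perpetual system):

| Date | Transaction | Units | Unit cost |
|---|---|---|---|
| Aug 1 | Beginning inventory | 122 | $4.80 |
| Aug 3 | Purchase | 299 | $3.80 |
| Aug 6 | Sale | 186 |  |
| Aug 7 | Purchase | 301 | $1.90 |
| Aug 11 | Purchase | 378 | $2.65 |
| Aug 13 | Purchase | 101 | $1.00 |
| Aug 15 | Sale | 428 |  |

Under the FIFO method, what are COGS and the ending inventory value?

COGS = $2,088.50; ending inventory = $1,307.90

Aug 6, 186 sold [FIFO — oldest first]: 122 @ $4.80 + 64 @ $3.80 = $828.80
Aug 15, 428 sold [FIFO — oldest first]: 235 @ $3.80 + 193 @ $1.90 = $1,259.70
Total COGS = $828.80 + $1,259.70 = $2,088.50
Ending inventory: 108 @ $1.90 + 378 @ $2.65 + 101 @ $1.00 = $1,307.90
Check: goods available $3,396.40 = COGS $2,088.50 + ending $1,307.90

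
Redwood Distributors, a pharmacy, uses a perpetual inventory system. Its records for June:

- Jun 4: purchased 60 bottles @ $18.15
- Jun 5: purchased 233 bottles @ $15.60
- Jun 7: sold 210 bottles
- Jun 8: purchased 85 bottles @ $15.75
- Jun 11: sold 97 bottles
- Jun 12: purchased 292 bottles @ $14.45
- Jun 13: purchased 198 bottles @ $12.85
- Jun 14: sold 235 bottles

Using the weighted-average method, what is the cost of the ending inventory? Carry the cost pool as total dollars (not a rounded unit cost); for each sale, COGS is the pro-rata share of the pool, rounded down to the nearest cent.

After Jun 4: 60 on hand, pool $1,089.00 (≈ $18.1500 each)
After Jun 5: 293 on hand, pool $4,723.80 (≈ $16.1222 each)
Jun 7, sell 210: 210/293 × $4,723.80 → $3,385.65
After Jun 8: 168 on hand, pool $2,676.90 (≈ $15.9339 each)
Jun 11, sell 97: 97/168 × $2,676.90 → $1,545.59
After Jun 12: 363 on hand, pool $5,350.71 (≈ $14.7402 each)
After Jun 13: 561 on hand, pool $7,895.01 (≈ $14.0731 each)
Jun 14, sell 235: 235/561 × $7,895.01 → $3,307.17
Total COGS = $3,385.65 + $1,545.59 + $3,307.17 = $8,238.41
Ending inventory (cost pool remaining) = $4,587.84
Check: goods available $12,826.25 = COGS $8,238.41 + ending $4,587.84

Ending inventory = $4,587.84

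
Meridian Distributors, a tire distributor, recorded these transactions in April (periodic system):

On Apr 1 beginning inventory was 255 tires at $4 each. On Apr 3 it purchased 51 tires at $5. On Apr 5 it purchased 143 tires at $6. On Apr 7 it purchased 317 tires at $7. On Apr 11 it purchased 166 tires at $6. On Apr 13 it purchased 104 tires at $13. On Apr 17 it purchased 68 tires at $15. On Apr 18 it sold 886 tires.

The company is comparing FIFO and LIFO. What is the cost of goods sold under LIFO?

FIFO COGS: 255 @ $4 + 51 @ $5 + 143 @ $6 + 317 @ $7 + 120 @ $6 = $5,072
LIFO COGS: 68 @ $15 + 104 @ $13 + 166 @ $6 + 317 @ $7 + 143 @ $6 + 51 @ $5 + 37 @ $4 = $6,848

COGS = $6,848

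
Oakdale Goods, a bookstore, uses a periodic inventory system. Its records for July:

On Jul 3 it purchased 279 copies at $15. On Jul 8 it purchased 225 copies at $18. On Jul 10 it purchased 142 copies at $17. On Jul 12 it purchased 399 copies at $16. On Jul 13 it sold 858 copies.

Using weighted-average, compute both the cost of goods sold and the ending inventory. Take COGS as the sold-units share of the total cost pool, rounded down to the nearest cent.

COGS = $13,984.98; ending inventory = $3,048.02

Jul 13, sell 858: 858/1045 × $17,033.00 → $13,984.98
Ending inventory (cost pool remaining) = $3,048.02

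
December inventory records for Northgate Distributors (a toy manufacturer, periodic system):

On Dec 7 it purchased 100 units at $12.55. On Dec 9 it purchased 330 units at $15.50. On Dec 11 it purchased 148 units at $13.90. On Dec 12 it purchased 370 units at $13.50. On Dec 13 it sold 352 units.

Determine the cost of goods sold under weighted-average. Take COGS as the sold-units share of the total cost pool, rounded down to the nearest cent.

COGS = $4,983.77

Dec 13, sell 352: 352/948 × $13,422.20 → $4,983.77
Ending inventory (cost pool remaining) = $8,438.43
Check: goods available $13,422.20 = COGS $4,983.77 + ending $8,438.43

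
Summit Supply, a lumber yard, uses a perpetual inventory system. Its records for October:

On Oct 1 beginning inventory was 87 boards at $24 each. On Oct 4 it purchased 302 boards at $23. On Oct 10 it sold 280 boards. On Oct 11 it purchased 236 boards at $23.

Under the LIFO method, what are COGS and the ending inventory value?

COGS = $6,440; ending inventory = $8,022

Oct 10, 280 sold [LIFO — newest first]: 280 @ $23 = $6,440
Ending inventory: 87 @ $24 + 22 @ $23 + 236 @ $23 = $8,022
Check: goods available $14,462 = COGS $6,440 + ending $8,022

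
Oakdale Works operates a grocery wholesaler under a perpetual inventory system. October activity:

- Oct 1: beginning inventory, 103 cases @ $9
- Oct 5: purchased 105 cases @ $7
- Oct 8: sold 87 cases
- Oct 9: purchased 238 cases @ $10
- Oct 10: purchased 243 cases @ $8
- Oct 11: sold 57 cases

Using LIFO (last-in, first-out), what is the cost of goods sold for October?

Oct 8, 87 sold [LIFO — newest first]: 87 @ $7 = $609
Oct 11, 57 sold [LIFO — newest first]: 57 @ $8 = $456
Total COGS = $609 + $456 = $1,065
Ending inventory: 103 @ $9 + 18 @ $7 + 238 @ $10 + 186 @ $8 = $4,921
Check: goods available $5,986 = COGS $1,065 + ending $4,921

COGS = $1,065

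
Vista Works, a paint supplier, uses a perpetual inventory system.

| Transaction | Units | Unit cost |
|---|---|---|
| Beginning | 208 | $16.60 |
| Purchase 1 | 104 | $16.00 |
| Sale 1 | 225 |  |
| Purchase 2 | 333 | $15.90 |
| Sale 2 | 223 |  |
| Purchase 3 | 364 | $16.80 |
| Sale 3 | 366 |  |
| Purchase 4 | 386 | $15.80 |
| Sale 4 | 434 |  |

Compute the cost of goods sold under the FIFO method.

COGS = $20,302.90

Sale 1 (225) [FIFO — oldest first]: 208 @ $16.60 + 17 @ $16.00 = $3,724.80
Sale 2 (223) [FIFO — oldest first]: 87 @ $16.00 + 136 @ $15.90 = $3,554.40
Sale 3 (366) [FIFO — oldest first]: 197 @ $15.90 + 169 @ $16.80 = $5,971.50
Sale 4 (434) [FIFO — oldest first]: 195 @ $16.80 + 239 @ $15.80 = $7,052.20
Total COGS = $3,724.80 + $3,554.40 + $5,971.50 + $7,052.20 = $20,302.90
Ending inventory: 147 @ $15.80 = $2,322.60
Check: goods available $22,625.50 = COGS $20,302.90 + ending $2,322.60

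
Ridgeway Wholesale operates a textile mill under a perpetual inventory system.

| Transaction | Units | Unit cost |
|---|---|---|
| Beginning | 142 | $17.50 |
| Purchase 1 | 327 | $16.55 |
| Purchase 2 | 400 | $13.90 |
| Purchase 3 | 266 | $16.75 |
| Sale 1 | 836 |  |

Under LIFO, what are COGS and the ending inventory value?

Sale 1 (836) [LIFO — newest first]: 266 @ $16.75 + 400 @ $13.90 + 170 @ $16.55 = $12,829.00
Ending inventory: 142 @ $17.50 + 157 @ $16.55 = $5,083.35

COGS = $12,829.00; ending inventory = $5,083.35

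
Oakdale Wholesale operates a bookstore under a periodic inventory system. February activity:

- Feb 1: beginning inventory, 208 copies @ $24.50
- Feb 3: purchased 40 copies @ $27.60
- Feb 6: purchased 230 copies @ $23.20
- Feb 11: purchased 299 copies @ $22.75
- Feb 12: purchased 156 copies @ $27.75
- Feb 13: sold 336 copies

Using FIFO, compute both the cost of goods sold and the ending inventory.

Feb 13, 336 sold [FIFO — oldest first]: 208 @ $24.50 + 40 @ $27.60 + 88 @ $23.20 = $8,241.60
Ending inventory: 142 @ $23.20 + 299 @ $22.75 + 156 @ $27.75 = $14,425.65

COGS = $8,241.60; ending inventory = $14,425.65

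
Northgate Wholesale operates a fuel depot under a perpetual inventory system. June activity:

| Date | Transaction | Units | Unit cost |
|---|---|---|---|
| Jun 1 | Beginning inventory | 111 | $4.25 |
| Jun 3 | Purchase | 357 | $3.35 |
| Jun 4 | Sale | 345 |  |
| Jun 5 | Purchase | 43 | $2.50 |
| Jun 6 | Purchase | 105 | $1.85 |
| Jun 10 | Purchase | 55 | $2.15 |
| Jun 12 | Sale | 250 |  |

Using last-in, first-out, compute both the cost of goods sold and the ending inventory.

COGS = $1,764.70; ending inventory = $323.00

Jun 4, 345 sold [LIFO — newest first]: 345 @ $3.35 = $1,155.75
Jun 12, 250 sold [LIFO — newest first]: 55 @ $2.15 + 105 @ $1.85 + 43 @ $2.50 + 12 @ $3.35 + 35 @ $4.25 = $608.95
Total COGS = $1,155.75 + $608.95 = $1,764.70
Ending inventory: 76 @ $4.25 = $323.00
Check: goods available $2,087.70 = COGS $1,764.70 + ending $323.00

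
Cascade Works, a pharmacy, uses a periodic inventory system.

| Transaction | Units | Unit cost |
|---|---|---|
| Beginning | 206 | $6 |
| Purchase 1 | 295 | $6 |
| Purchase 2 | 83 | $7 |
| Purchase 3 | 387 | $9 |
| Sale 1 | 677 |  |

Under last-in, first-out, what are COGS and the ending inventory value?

Sale 1 (677) [LIFO — newest first]: 387 @ $9 + 83 @ $7 + 207 @ $6 = $5,306
Ending inventory: 206 @ $6 + 88 @ $6 = $1,764

COGS = $5,306; ending inventory = $1,764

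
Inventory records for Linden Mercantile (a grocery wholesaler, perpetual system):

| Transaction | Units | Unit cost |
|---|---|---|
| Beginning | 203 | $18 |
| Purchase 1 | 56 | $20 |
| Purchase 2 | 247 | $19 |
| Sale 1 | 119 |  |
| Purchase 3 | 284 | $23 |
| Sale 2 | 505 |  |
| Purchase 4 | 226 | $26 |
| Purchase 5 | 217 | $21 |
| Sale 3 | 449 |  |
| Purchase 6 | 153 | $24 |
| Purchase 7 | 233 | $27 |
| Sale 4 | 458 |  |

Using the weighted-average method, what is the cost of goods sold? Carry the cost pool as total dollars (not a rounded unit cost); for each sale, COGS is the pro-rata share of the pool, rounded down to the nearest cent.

After Beginning: 203 on hand, pool $3,654.00 (≈ $18.0000 each)
After Purchase 1: 259 on hand, pool $4,774.00 (≈ $18.4324 each)
After Purchase 2: 506 on hand, pool $9,467.00 (≈ $18.7095 each)
Sale 1, sell 119: 119/506 × $9,467.00 → $2,226.42
After Purchase 3: 671 on hand, pool $13,772.58 (≈ $20.5255 each)
Sale 2, sell 505: 505/671 × $13,772.58 → $10,365.35
After Purchase 4: 392 on hand, pool $9,283.23 (≈ $23.6817 each)
After Purchase 5: 609 on hand, pool $13,840.23 (≈ $22.7262 each)
Sale 3, sell 449: 449/609 × $13,840.23 → $10,204.04
After Purchase 6: 313 on hand, pool $7,308.19 (≈ $23.3488 each)
After Purchase 7: 546 on hand, pool $13,599.19 (≈ $24.9069 each)
Sale 4, sell 458: 458/546 × $13,599.19 → $11,407.37
Total COGS = $2,226.42 + $10,365.35 + $10,204.04 + $11,407.37 = $34,203.18
Ending inventory (cost pool remaining) = $2,191.82

COGS = $34,203.18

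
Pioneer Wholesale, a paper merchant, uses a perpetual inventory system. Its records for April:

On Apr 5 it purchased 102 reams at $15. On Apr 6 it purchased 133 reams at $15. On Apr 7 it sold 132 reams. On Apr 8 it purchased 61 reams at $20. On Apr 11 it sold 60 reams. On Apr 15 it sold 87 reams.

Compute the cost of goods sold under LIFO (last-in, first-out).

Apr 7, 132 sold [LIFO — newest first]: 132 @ $15 = $1,980
Apr 11, 60 sold [LIFO — newest first]: 60 @ $20 = $1,200
Apr 15, 87 sold [LIFO — newest first]: 1 @ $20 + 1 @ $15 + 85 @ $15 = $1,310
Total COGS = $1,980 + $1,200 + $1,310 = $4,490
Ending inventory: 17 @ $15 = $255
Check: goods available $4,745 = COGS $4,490 + ending $255

COGS = $4,490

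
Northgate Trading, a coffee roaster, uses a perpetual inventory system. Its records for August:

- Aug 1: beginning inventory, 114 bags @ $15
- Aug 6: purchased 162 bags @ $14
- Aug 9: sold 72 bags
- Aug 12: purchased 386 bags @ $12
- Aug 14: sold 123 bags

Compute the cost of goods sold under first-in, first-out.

Aug 9, 72 sold [FIFO — oldest first]: 72 @ $15 = $1,080
Aug 14, 123 sold [FIFO — oldest first]: 42 @ $15 + 81 @ $14 = $1,764
Total COGS = $1,080 + $1,764 = $2,844
Ending inventory: 81 @ $14 + 386 @ $12 = $5,766

COGS = $2,844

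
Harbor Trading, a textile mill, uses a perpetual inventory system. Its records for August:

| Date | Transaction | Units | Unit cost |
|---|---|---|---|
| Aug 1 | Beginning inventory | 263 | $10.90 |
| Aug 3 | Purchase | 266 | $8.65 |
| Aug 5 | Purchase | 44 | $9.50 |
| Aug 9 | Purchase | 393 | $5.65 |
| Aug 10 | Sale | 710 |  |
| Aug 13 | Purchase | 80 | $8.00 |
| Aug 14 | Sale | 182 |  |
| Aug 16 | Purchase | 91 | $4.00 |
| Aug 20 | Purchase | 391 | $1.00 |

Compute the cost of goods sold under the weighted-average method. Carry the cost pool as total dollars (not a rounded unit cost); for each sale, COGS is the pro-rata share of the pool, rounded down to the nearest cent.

COGS = $7,204.56

After Aug 1: 263 on hand, pool $2,866.70 (≈ $10.9000 each)
After Aug 3: 529 on hand, pool $5,167.60 (≈ $9.7686 each)
After Aug 5: 573 on hand, pool $5,585.60 (≈ $9.7480 each)
After Aug 9: 966 on hand, pool $7,806.05 (≈ $8.0808 each)
Aug 10, sell 710: 710/966 × $7,806.05 → $5,737.36
After Aug 13: 336 on hand, pool $2,708.69 (≈ $8.0616 each)
Aug 14, sell 182: 182/336 × $2,708.69 → $1,467.20
After Aug 16: 245 on hand, pool $1,605.49 (≈ $6.5530 each)
After Aug 20: 636 on hand, pool $1,996.49 (≈ $3.1391 each)
Total COGS = $5,737.36 + $1,467.20 = $7,204.56
Ending inventory (cost pool remaining) = $1,996.49
Check: goods available $9,201.05 = COGS $7,204.56 + ending $1,996.49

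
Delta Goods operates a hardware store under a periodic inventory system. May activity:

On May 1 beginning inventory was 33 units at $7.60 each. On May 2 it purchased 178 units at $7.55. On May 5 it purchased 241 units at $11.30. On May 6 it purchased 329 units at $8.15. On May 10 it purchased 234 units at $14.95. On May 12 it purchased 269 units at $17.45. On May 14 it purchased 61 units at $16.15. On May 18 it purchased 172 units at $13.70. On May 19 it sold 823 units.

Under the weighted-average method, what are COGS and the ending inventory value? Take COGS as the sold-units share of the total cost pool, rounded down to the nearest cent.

May 19, sell 823: 823/1517 × $18,533.25 → $10,054.62
Ending inventory (cost pool remaining) = $8,478.63
Check: goods available $18,533.25 = COGS $10,054.62 + ending $8,478.63

COGS = $10,054.62; ending inventory = $8,478.63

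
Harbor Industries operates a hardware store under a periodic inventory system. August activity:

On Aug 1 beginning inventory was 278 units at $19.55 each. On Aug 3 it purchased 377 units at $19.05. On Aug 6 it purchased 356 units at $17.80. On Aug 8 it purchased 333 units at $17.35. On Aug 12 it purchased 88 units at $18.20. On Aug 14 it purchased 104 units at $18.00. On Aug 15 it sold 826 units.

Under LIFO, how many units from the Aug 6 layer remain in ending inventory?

Aug 15, 826 sold [LIFO — newest first]: 104 @ $18.00 + 88 @ $18.20 + 333 @ $17.35 + 301 @ $17.80 = $14,608.95
Ending inventory: 278 @ $19.55 + 377 @ $19.05 + 55 @ $17.80 = $13,595.75
Check: goods available $28,204.70 = COGS $14,608.95 + ending $13,595.75

55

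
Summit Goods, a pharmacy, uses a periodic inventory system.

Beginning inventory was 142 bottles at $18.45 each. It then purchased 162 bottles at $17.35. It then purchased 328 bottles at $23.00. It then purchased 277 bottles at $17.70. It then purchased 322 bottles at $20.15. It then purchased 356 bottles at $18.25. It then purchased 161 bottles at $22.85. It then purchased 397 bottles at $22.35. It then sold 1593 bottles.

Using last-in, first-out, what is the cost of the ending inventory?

Ending inventory = $11,134.60

Sale 1 (1593) [LIFO — newest first]: 397 @ $22.35 + 161 @ $22.85 + 356 @ $18.25 + 322 @ $20.15 + 277 @ $17.70 + 80 @ $23.00 = $32,280.00
Ending inventory: 142 @ $18.45 + 162 @ $17.35 + 248 @ $23.00 = $11,134.60
Check: goods available $43,414.60 = COGS $32,280.00 + ending $11,134.60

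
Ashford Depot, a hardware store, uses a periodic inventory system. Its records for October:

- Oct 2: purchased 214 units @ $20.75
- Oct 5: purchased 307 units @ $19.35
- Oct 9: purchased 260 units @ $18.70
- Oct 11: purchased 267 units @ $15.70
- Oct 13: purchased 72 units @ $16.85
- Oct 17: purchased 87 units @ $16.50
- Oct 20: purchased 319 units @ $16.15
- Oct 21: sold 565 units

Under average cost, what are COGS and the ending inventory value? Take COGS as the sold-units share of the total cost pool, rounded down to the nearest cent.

COGS = $10,083.88; ending inventory = $17,151.52

Oct 21, sell 565: 565/1526 × $27,235.40 → $10,083.88
Ending inventory (cost pool remaining) = $17,151.52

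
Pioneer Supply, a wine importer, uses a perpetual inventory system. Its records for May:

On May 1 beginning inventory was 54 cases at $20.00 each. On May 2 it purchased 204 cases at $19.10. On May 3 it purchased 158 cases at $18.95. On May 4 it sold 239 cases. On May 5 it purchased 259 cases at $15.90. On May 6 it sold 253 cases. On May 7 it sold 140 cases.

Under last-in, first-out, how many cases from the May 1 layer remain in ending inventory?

May 4, 239 sold [LIFO — newest first]: 158 @ $18.95 + 81 @ $19.10 = $4,541.20
May 6, 253 sold [LIFO — newest first]: 253 @ $15.90 = $4,022.70
May 7, 140 sold [LIFO — newest first]: 6 @ $15.90 + 123 @ $19.10 + 11 @ $20.00 = $2,664.70
Total COGS = $4,541.20 + $4,022.70 + $2,664.70 = $11,228.60
Ending inventory: 43 @ $20.00 = $860.00

43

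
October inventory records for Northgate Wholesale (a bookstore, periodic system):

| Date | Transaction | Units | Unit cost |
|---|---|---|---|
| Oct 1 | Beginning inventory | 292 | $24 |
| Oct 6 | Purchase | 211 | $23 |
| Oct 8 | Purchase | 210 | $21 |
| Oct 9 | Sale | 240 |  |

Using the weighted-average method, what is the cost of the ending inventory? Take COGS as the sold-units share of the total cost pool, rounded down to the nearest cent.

Oct 9, sell 240: 240/713 × $16,271.00 → $5,476.91
Ending inventory (cost pool remaining) = $10,794.09

Ending inventory = $10,794.09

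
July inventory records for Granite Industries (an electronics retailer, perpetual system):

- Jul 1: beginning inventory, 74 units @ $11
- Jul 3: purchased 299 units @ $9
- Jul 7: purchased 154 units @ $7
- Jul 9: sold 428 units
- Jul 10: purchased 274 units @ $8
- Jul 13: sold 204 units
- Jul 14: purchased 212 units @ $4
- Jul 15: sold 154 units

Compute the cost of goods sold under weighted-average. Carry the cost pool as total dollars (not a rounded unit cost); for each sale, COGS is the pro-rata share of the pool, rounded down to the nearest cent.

After Jul 1: 74 on hand, pool $814.00 (≈ $11.0000 each)
After Jul 3: 373 on hand, pool $3,505.00 (≈ $9.3968 each)
After Jul 7: 527 on hand, pool $4,583.00 (≈ $8.6964 each)
Jul 9, sell 428: 428/527 × $4,583.00 → $3,722.05
After Jul 10: 373 on hand, pool $3,052.95 (≈ $8.1849 each)
Jul 13, sell 204: 204/373 × $3,052.95 → $1,669.70
After Jul 14: 381 on hand, pool $2,231.25 (≈ $5.8563 each)
Jul 15, sell 154: 154/381 × $2,231.25 → $901.87
Total COGS = $3,722.05 + $1,669.70 + $901.87 = $6,293.62
Ending inventory (cost pool remaining) = $1,329.38
Check: goods available $7,623.00 = COGS $6,293.62 + ending $1,329.38

COGS = $6,293.62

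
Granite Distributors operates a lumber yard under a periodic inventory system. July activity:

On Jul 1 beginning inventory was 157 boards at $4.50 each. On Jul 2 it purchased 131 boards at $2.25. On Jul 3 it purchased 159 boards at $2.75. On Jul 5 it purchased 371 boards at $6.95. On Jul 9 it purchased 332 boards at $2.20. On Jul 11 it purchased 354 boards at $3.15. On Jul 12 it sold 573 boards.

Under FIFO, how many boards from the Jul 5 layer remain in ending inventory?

Jul 12, 573 sold [FIFO — oldest first]: 157 @ $4.50 + 131 @ $2.25 + 159 @ $2.75 + 126 @ $6.95 = $2,314.20
Ending inventory: 245 @ $6.95 + 332 @ $2.20 + 354 @ $3.15 = $3,548.25

245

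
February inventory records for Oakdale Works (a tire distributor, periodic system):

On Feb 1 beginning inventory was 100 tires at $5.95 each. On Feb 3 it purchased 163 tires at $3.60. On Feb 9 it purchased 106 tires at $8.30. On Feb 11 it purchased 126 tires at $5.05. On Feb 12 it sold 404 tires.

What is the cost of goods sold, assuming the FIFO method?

Feb 12, 404 sold [FIFO — oldest first]: 100 @ $5.95 + 163 @ $3.60 + 106 @ $8.30 + 35 @ $5.05 = $2,238.35
Ending inventory: 91 @ $5.05 = $459.55
Check: goods available $2,697.90 = COGS $2,238.35 + ending $459.55

COGS = $2,238.35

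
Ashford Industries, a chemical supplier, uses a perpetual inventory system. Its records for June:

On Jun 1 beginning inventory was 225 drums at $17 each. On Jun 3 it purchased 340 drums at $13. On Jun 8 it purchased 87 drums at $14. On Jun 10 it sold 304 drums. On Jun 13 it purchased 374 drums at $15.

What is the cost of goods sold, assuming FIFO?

COGS = $4,852

Jun 10, 304 sold [FIFO — oldest first]: 225 @ $17 + 79 @ $13 = $4,852
Ending inventory: 261 @ $13 + 87 @ $14 + 374 @ $15 = $10,221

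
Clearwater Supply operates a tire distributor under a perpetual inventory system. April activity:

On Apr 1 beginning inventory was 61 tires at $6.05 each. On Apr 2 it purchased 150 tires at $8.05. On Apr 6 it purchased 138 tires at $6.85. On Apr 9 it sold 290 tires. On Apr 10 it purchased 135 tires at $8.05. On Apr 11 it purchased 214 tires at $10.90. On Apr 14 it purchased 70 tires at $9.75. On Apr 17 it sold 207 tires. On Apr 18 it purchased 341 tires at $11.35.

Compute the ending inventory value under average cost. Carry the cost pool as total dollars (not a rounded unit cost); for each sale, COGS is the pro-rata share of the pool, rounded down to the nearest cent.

After Apr 1: 61 on hand, pool $369.05 (≈ $6.0500 each)
After Apr 2: 211 on hand, pool $1,576.55 (≈ $7.4718 each)
After Apr 6: 349 on hand, pool $2,521.85 (≈ $7.2259 each)
Apr 9, sell 290: 290/349 × $2,521.85 → $2,095.52
After Apr 10: 194 on hand, pool $1,513.08 (≈ $7.7994 each)
After Apr 11: 408 on hand, pool $3,845.68 (≈ $9.4257 each)
After Apr 14: 478 on hand, pool $4,528.18 (≈ $9.4732 each)
Apr 17, sell 207: 207/478 × $4,528.18 → $1,960.94
After Apr 18: 612 on hand, pool $6,437.59 (≈ $10.5189 each)
Total COGS = $2,095.52 + $1,960.94 = $4,056.46
Ending inventory (cost pool remaining) = $6,437.59
Check: goods available $10,494.05 = COGS $4,056.46 + ending $6,437.59

Ending inventory = $6,437.59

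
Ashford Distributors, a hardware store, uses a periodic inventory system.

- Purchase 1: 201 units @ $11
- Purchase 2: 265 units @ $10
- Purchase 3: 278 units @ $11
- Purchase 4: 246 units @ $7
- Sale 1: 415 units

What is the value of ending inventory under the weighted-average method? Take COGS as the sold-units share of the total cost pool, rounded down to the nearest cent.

Sale 1, sell 415: 415/990 × $9,641.00 → $4,041.42
Ending inventory (cost pool remaining) = $5,599.58
Check: goods available $9,641.00 = COGS $4,041.42 + ending $5,599.58

Ending inventory = $5,599.58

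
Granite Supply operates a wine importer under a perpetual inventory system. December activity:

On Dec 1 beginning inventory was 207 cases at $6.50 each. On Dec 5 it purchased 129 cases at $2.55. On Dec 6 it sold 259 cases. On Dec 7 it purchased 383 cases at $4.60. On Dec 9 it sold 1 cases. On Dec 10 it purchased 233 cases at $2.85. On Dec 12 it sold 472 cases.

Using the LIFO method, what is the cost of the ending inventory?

Dec 6, 259 sold [LIFO — newest first]: 129 @ $2.55 + 130 @ $6.50 = $1,173.95
Dec 9, 1 sold [LIFO — newest first]: 1 @ $4.60 = $4.60
Dec 12, 472 sold [LIFO — newest first]: 233 @ $2.85 + 239 @ $4.60 = $1,763.45
Total COGS = $1,173.95 + $4.60 + $1,763.45 = $2,942.00
Ending inventory: 77 @ $6.50 + 143 @ $4.60 = $1,158.30
Check: goods available $4,100.30 = COGS $2,942.00 + ending $1,158.30

Ending inventory = $1,158.30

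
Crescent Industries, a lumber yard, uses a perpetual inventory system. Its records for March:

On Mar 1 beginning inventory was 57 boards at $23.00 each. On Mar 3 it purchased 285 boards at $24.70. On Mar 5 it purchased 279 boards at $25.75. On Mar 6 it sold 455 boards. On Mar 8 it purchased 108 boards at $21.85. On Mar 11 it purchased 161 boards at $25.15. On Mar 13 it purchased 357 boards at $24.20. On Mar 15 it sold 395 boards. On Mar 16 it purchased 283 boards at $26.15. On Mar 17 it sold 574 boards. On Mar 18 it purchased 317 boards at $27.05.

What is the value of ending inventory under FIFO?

Mar 6, 455 sold [FIFO — oldest first]: 57 @ $23.00 + 285 @ $24.70 + 113 @ $25.75 = $11,260.25
Mar 15, 395 sold [FIFO — oldest first]: 166 @ $25.75 + 108 @ $21.85 + 121 @ $25.15 = $9,677.45
Mar 17, 574 sold [FIFO — oldest first]: 40 @ $25.15 + 357 @ $24.20 + 177 @ $26.15 = $14,273.95
Total COGS = $11,260.25 + $9,677.45 + $14,273.95 = $35,211.65
Ending inventory: 106 @ $26.15 + 317 @ $27.05 = $11,346.75

Ending inventory = $11,346.75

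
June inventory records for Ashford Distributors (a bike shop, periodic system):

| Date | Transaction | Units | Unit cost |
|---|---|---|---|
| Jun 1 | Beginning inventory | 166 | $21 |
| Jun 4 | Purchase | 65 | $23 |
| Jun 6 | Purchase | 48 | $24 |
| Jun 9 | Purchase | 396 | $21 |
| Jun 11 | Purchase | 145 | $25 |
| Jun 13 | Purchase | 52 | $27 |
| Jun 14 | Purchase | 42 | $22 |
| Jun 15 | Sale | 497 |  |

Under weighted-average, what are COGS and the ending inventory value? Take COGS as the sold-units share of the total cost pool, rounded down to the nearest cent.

Jun 15, sell 497: 497/914 × $20,402.00 → $11,093.86
Ending inventory (cost pool remaining) = $9,308.14
Check: goods available $20,402.00 = COGS $11,093.86 + ending $9,308.14

COGS = $11,093.86; ending inventory = $9,308.14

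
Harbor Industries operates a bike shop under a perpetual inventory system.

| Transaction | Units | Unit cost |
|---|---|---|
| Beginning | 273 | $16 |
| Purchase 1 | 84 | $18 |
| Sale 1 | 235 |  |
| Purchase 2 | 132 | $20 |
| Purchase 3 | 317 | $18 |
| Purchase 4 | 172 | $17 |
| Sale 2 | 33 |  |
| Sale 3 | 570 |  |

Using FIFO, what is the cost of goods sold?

Sale 1 (235) [FIFO — oldest first]: 235 @ $16 = $3,760
Sale 2 (33) [FIFO — oldest first]: 33 @ $16 = $528
Sale 3 (570) [FIFO — oldest first]: 5 @ $16 + 84 @ $18 + 132 @ $20 + 317 @ $18 + 32 @ $17 = $10,482
Total COGS = $3,760 + $528 + $10,482 = $14,770
Ending inventory: 140 @ $17 = $2,380

COGS = $14,770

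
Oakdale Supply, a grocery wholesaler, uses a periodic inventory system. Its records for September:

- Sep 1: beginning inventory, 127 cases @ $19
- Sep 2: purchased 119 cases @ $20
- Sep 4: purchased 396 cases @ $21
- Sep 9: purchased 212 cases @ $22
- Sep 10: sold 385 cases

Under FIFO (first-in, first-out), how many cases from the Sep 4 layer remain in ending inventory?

Sep 10, 385 sold [FIFO — oldest first]: 127 @ $19 + 119 @ $20 + 139 @ $21 = $7,712
Ending inventory: 257 @ $21 + 212 @ $22 = $10,061

257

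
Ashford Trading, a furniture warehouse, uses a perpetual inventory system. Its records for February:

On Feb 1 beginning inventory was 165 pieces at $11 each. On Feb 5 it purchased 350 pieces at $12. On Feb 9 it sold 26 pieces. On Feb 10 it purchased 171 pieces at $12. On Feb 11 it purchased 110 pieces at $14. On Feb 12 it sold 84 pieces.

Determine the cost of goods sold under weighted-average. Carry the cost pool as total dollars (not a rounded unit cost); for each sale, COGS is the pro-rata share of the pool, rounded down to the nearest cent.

COGS = $1,318.56

After Feb 1: 165 on hand, pool $1,815.00 (≈ $11.0000 each)
After Feb 5: 515 on hand, pool $6,015.00 (≈ $11.6796 each)
Feb 9, sell 26: 26/515 × $6,015.00 → $303.66
After Feb 10: 660 on hand, pool $7,763.34 (≈ $11.7626 each)
After Feb 11: 770 on hand, pool $9,303.34 (≈ $12.0823 each)
Feb 12, sell 84: 84/770 × $9,303.34 → $1,014.90
Total COGS = $303.66 + $1,014.90 = $1,318.56
Ending inventory (cost pool remaining) = $8,288.44
Check: goods available $9,607.00 = COGS $1,318.56 + ending $8,288.44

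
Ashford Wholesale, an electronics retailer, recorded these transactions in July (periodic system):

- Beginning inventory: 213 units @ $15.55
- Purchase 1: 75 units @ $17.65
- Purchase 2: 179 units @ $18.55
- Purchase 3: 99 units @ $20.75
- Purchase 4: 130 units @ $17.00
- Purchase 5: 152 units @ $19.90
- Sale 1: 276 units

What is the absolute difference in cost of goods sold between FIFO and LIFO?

FIFO COGS: 213 @ $15.55 + 63 @ $17.65 = $4,424.10
LIFO COGS: 152 @ $19.90 + 124 @ $17.00 = $5,132.80
Difference = |$4,424.10 − $5,132.80| = $708.70

$708.70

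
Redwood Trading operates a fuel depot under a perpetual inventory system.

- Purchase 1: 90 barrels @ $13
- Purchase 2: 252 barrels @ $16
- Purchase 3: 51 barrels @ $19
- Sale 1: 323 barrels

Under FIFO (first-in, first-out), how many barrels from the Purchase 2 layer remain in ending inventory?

Sale 1 (323) [FIFO — oldest first]: 90 @ $13 + 233 @ $16 = $4,898
Ending inventory: 19 @ $16 + 51 @ $19 = $1,273

19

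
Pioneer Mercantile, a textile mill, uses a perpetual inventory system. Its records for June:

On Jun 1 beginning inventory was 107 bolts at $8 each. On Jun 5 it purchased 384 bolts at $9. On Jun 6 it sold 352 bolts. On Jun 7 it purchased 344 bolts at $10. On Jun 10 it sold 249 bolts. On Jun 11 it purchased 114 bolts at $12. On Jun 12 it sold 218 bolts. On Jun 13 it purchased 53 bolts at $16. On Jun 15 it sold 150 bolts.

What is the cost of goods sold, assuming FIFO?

Jun 6, 352 sold [FIFO — oldest first]: 107 @ $8 + 245 @ $9 = $3,061
Jun 10, 249 sold [FIFO — oldest first]: 139 @ $9 + 110 @ $10 = $2,351
Jun 12, 218 sold [FIFO — oldest first]: 218 @ $10 = $2,180
Jun 15, 150 sold [FIFO — oldest first]: 16 @ $10 + 114 @ $12 + 20 @ $16 = $1,848
Total COGS = $3,061 + $2,351 + $2,180 + $1,848 = $9,440
Ending inventory: 33 @ $16 = $528

COGS = $9,440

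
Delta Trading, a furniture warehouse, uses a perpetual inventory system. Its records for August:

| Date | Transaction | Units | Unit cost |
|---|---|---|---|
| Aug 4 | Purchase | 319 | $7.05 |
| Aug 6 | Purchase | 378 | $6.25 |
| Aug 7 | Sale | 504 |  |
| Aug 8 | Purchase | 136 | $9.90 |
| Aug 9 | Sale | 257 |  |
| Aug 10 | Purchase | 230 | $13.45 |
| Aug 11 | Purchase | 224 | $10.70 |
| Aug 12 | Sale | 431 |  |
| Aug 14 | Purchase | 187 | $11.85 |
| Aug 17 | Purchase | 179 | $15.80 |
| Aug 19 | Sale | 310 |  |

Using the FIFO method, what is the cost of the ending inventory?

Ending inventory = $2,385.80

Aug 7, 504 sold [FIFO — oldest first]: 319 @ $7.05 + 185 @ $6.25 = $3,405.20
Aug 9, 257 sold [FIFO — oldest first]: 193 @ $6.25 + 64 @ $9.90 = $1,839.85
Aug 12, 431 sold [FIFO — oldest first]: 72 @ $9.90 + 230 @ $13.45 + 129 @ $10.70 = $5,186.60
Aug 19, 310 sold [FIFO — oldest first]: 95 @ $10.70 + 187 @ $11.85 + 28 @ $15.80 = $3,674.85
Total COGS = $3,405.20 + $1,839.85 + $5,186.60 + $3,674.85 = $14,106.50
Ending inventory: 151 @ $15.80 = $2,385.80
Check: goods available $16,492.30 = COGS $14,106.50 + ending $2,385.80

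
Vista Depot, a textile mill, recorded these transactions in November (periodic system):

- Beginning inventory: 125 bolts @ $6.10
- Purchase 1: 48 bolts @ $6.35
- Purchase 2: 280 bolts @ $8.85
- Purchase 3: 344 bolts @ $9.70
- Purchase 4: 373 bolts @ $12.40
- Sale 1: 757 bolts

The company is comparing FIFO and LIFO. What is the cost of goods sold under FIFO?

COGS = $6,494.10

FIFO COGS: 125 @ $6.10 + 48 @ $6.35 + 280 @ $8.85 + 304 @ $9.70 = $6,494.10
LIFO COGS: 373 @ $12.40 + 344 @ $9.70 + 40 @ $8.85 = $8,316.00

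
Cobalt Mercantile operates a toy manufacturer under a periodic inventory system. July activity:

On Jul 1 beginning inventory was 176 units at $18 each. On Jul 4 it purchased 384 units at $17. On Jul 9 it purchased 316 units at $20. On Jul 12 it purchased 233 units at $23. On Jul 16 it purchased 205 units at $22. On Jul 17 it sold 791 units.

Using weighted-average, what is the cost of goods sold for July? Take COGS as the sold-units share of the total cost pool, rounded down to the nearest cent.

Jul 17, sell 791: 791/1314 × $25,885.00 → $15,582.21
Ending inventory (cost pool remaining) = $10,302.79
Check: goods available $25,885.00 = COGS $15,582.21 + ending $10,302.79

COGS = $15,582.21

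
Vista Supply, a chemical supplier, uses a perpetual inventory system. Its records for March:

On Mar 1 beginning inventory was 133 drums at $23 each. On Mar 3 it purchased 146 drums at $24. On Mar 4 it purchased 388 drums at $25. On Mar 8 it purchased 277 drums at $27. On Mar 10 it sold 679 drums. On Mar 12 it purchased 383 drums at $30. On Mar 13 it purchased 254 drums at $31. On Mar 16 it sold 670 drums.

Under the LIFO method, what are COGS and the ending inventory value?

Mar 10, 679 sold [LIFO — newest first]: 277 @ $27 + 388 @ $25 + 14 @ $24 = $17,515
Mar 16, 670 sold [LIFO — newest first]: 254 @ $31 + 383 @ $30 + 33 @ $24 = $20,156
Total COGS = $17,515 + $20,156 = $37,671
Ending inventory: 133 @ $23 + 99 @ $24 = $5,435

COGS = $37,671; ending inventory = $5,435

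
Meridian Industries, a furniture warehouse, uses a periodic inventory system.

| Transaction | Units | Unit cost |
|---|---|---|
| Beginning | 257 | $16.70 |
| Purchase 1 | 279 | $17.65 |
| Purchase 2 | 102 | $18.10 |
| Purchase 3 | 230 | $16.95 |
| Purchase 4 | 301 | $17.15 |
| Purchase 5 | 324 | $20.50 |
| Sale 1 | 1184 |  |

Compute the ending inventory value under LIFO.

Sale 1 (1184) [LIFO — newest first]: 324 @ $20.50 + 301 @ $17.15 + 230 @ $16.95 + 102 @ $18.10 + 227 @ $17.65 = $21,555.40
Ending inventory: 257 @ $16.70 + 52 @ $17.65 = $5,209.70

Ending inventory = $5,209.70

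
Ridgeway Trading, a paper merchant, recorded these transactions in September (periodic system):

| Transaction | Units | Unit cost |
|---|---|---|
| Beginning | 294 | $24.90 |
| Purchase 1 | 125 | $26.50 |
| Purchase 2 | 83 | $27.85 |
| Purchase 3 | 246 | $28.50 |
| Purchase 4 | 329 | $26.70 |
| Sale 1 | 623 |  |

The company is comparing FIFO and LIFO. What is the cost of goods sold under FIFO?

COGS = $16,393.15

FIFO COGS: 294 @ $24.90 + 125 @ $26.50 + 83 @ $27.85 + 121 @ $28.50 = $16,393.15
LIFO COGS: 329 @ $26.70 + 246 @ $28.50 + 48 @ $27.85 = $17,132.10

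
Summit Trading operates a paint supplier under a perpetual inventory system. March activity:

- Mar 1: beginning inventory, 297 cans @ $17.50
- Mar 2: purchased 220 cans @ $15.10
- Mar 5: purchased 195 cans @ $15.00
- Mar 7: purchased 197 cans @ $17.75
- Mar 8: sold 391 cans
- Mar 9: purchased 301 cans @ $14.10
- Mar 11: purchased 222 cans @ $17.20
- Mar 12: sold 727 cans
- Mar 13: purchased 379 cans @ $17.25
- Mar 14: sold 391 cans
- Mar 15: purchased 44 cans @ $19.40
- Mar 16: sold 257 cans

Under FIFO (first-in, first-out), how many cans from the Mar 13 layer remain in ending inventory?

45

Mar 8, 391 sold [FIFO — oldest first]: 297 @ $17.50 + 94 @ $15.10 = $6,616.90
Mar 12, 727 sold [FIFO — oldest first]: 126 @ $15.10 + 195 @ $15.00 + 197 @ $17.75 + 209 @ $14.10 = $11,271.25
Mar 14, 391 sold [FIFO — oldest first]: 92 @ $14.10 + 222 @ $17.20 + 77 @ $17.25 = $6,443.85
Mar 16, 257 sold [FIFO — oldest first]: 257 @ $17.25 = $4,433.25
Total COGS = $6,616.90 + $11,271.25 + $6,443.85 + $4,433.25 = $28,765.25
Ending inventory: 45 @ $17.25 + 44 @ $19.40 = $1,629.85
Check: goods available $30,395.10 = COGS $28,765.25 + ending $1,629.85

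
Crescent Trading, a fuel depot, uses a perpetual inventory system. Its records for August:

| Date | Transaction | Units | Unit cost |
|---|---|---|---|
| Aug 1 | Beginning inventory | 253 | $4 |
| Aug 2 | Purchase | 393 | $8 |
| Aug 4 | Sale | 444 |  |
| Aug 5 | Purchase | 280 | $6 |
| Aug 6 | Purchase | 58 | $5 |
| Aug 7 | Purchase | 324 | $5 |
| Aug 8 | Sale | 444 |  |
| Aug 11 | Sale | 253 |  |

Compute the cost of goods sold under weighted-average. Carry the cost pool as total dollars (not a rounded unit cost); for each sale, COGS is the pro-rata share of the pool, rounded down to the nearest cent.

After Aug 1: 253 on hand, pool $1,012.00 (≈ $4.0000 each)
After Aug 2: 646 on hand, pool $4,156.00 (≈ $6.4334 each)
Aug 4, sell 444: 444/646 × $4,156.00 → $2,856.44
After Aug 5: 482 on hand, pool $2,979.56 (≈ $6.1817 each)
After Aug 6: 540 on hand, pool $3,269.56 (≈ $6.0547 each)
After Aug 7: 864 on hand, pool $4,889.56 (≈ $5.6592 each)
Aug 8, sell 444: 444/864 × $4,889.56 → $2,512.69
Aug 11, sell 253: 253/420 × $2,376.87 → $1,431.78
Total COGS = $2,856.44 + $2,512.69 + $1,431.78 = $6,800.91
Ending inventory (cost pool remaining) = $945.09

COGS = $6,800.91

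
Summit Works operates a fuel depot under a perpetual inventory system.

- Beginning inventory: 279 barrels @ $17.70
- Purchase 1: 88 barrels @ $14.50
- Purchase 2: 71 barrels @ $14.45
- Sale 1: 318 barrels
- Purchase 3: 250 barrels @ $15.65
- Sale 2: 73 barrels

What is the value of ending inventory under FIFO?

Ending inventory = $4,591.65

Sale 1 (318) [FIFO — oldest first]: 279 @ $17.70 + 39 @ $14.50 = $5,503.80
Sale 2 (73) [FIFO — oldest first]: 49 @ $14.50 + 24 @ $14.45 = $1,057.30
Total COGS = $5,503.80 + $1,057.30 = $6,561.10
Ending inventory: 47 @ $14.45 + 250 @ $15.65 = $4,591.65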